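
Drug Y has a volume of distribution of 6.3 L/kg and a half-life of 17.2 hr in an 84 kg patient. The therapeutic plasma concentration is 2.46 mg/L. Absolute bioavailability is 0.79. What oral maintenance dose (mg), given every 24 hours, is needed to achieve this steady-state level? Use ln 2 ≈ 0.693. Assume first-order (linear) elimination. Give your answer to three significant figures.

Total Vd = 6.3 × 84 = 529.2 L
CL = ln 2 · Vd / t½ = 0.693 × 529.2 / 17.2 = 21.32 L/h
D = CL × Css × τ / F = 21.32 × 2.46 × 24 / 0.79 = 1593 mg

1590 mg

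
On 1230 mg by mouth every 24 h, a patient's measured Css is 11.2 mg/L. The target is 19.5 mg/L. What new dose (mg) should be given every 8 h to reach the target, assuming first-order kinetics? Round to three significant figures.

714 mg

For first-order elimination, Css ∝ F·D/(CL·τ); F and CL are unchanged, so Css ∝ D/τ.
D₂ = D₁ × (Css,target / Css,current) × (τ₂/τ₁) = 1230 × (19.5/11.2) × (8/24) = 713.8 mg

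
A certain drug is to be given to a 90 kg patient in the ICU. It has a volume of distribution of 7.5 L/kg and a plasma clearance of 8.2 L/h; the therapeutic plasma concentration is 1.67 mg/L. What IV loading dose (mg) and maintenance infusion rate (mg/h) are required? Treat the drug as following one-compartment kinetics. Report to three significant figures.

Total Vd = 7.5 × 90 = 675.0 L
LD = Vd · C_target = 675.0 × 1.67 = 1127 mg
Maintenance infusion rate = CL × Css = 8.200 × 1.67 = 13.69 mg/h

(a) 1130 mg; (b) 13.7 mg/h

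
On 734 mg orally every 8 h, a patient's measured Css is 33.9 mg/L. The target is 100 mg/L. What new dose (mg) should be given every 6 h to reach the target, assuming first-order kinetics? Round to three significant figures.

1620 mg

For first-order elimination, Css ∝ F·D/(CL·τ); F and CL are unchanged, so Css ∝ D/τ.
D₂ = D₁ × (Css,target / Css,current) × (τ₂/τ₁) = 734 × (100/33.9) × (6/8) = 1624 mg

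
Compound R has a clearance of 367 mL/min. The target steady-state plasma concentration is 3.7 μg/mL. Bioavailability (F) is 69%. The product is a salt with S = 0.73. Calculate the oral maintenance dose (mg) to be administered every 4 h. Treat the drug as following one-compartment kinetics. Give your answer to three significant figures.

Convert clearance: 367 mL/min × 60 min/h ÷ 1000 mL/L = 22.02 L/h
D = CL × Css × τ / F / S = 22.02 × 3.7 × 4 / 0.69 / 0.73 = 647.0 mg

647 mg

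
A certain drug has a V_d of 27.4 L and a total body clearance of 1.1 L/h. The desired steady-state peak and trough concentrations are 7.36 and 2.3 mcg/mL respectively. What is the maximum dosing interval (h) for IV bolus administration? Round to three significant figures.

k = CL / Vd = 1.100 / 27.40 = 0.04015 h⁻¹
Between IV bolus doses, concentration decays as C = C₀·e^(−kτ), so C_peak/C_trough = e^(kτ).
τ_max = ln(C_peak/C_trough) / k = ln(7.36/2.3) / 0.04015 = 1.163 / 0.04015 = 28.97 h

29.0 h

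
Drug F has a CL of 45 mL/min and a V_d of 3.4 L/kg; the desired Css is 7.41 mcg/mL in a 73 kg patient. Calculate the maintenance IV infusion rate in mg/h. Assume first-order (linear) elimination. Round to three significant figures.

20.0 mg/h

CL = 45 mL/min = 45 × 0.06 = 2.700 L/h
Infusion rate = CL · Css = 2.700 L/h × 7.41 mg/L = 20.01 mg/h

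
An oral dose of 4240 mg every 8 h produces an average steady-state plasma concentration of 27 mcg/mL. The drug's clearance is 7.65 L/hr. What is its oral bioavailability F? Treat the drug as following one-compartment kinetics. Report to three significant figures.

0.390

F·D/τ = CL·Css at steady state → F = CL·Css·τ / D.
F = 7.65 × 27 × 8 / 4240 = 0.390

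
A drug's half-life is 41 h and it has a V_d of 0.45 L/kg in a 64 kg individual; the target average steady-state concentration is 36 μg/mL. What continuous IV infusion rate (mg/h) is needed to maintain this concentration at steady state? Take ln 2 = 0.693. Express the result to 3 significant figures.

17.5 mg/h

Vd = 0.45 L/kg × 64 kg = 28.80 L
k = 0.693/41 = 0.01690 h⁻¹, so CL = k·Vd = 0.01690 × 28.80 = 0.4867 L/h
Infusion rate = CL × Css = 0.4867 × 36 = 17.52 mg/h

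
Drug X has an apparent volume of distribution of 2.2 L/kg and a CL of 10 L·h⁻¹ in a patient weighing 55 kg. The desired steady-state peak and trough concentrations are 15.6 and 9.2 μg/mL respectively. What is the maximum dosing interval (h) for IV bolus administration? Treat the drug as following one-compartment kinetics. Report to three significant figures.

Vd = 2.2 L/kg × 55 kg = 121.0 L
k = CL / Vd = 10.00 / 121.0 = 0.08264 h⁻¹
Between IV bolus doses, concentration decays as C = C₀·e^(−kτ), so C_peak/C_trough = e^(kτ).
τ_max = ln(C_peak/C_trough) / k = ln(15.6/9.2) / 0.08264 = 0.5281 / 0.08264 = 6.390 h

6.39 h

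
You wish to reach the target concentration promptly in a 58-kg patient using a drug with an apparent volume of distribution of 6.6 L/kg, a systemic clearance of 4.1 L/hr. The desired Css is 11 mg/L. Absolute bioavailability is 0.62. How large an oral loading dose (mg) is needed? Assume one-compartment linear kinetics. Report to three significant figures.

6790 mg

Vd = 6.6 L/kg × 58 kg = 382.8 L
Loading dose depends on Vd (not clearance): it fills the distribution volume.
LD = Vd × C / F = 382.8 × 11.00 / 0.62 = 6792 mg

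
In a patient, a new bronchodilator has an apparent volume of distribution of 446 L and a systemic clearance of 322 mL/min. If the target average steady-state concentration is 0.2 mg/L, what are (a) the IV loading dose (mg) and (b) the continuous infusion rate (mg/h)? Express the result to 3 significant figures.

Loading: fill Vd to C_target → 446.0 L × 0.2 mg/L = 89.20 mg
Convert clearance: 322 mL/min × 60 min/h ÷ 1000 mL/L = 19.32 L/h
Maintenance: replace elimination → rate = CL × Css = 19.32 × 0.2 = 3.864 mg/h

(a) 89.2 mg; (b) 3.86 mg/h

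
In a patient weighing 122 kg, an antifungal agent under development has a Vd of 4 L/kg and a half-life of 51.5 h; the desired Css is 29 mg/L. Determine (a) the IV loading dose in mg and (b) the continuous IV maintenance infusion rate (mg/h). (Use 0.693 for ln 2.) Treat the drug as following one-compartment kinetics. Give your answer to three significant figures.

(a) 14200 mg; (b) 190 mg/h

Vd(total) = 122 kg × 4 L/kg = 488.0 L
LD = Vd × C = 488.0 × 29 = 14150 mg
CL = 0.693 × Vd / t½ = 0.693 × 488.0 / 51.5 = 6.567 L/h
Infusion rate = CL × Css = 6.567 × 29 = 190.4 mg/h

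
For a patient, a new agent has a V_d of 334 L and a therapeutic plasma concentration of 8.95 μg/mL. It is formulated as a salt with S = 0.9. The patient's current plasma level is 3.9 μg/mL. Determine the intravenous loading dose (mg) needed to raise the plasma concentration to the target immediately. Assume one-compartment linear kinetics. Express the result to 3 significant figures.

Concentration deficit ΔC = 8.95 − 3.9 = 5.050 mg/L
LD = Vd × ΔC / S = 334.0 × 5.050 / 0.9 = 1874 mg

1870 mg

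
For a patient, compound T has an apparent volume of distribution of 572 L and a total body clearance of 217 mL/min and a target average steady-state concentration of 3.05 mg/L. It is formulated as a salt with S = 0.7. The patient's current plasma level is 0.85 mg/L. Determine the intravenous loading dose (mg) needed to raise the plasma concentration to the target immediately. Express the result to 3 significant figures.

Loading dose depends on Vd (not clearance): it fills the distribution volume.
Concentration deficit ΔC = 3.05 − 0.85 = 2.200 mg/L
LD = Vd × ΔC / S = 572.0 × 2.200 / 0.7 = 1798 mg

1800 mg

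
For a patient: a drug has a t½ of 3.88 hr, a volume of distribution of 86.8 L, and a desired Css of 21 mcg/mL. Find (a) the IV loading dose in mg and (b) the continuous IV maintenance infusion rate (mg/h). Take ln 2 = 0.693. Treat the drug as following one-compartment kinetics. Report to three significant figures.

LD = Vd × C = 86.80 × 21 = 1823 mg
CL = 0.693 × Vd / t½ = 0.693 × 86.80 / 3.88 = 15.50 L/h
Infusion rate = CL × Css = 15.50 × 21 = 325.5 mg/h

(a) 1820 mg; (b) 326 mg/h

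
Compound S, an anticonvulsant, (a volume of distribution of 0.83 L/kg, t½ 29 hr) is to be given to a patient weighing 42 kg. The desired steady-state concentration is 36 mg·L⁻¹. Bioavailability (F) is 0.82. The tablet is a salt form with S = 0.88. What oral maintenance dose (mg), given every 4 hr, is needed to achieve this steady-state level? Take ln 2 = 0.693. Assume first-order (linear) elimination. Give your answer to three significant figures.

166 mg

Total Vd = 0.83 × 42 = 34.86 L
k = 0.693/29 = 0.02390 h⁻¹, so CL = k·Vd = 0.02390 × 34.86 = 0.8332 L/h
D = CL × Css × τ / F / S = 0.8332 × 36 × 4 / 0.82 / 0.88 = 166.3 mg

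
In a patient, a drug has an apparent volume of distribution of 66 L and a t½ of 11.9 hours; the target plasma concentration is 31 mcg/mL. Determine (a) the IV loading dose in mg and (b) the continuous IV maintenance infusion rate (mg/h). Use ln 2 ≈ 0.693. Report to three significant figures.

(a) 2050 mg; (b) 119 mg/h

LD = Vd × C = 66.00 × 31 = 2046 mg
CL = 0.693 × Vd / t½ = 0.693 × 66.00 / 11.9 = 3.844 L/h
Infusion rate = CL × Css = 3.844 × 31 = 119.2 mg/h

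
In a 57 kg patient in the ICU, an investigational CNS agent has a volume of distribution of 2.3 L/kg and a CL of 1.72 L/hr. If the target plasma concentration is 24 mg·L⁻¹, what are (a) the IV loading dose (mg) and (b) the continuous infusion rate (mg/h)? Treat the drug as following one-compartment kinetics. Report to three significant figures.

Vd(total) = 57 kg × 2.3 L/kg = 131.1 L
Loading: fill Vd to C_target → 131.1 L × 24 mg/L = 3146 mg
Infusion rate = 1.720 L/h × 24 mg/L = 41.28 mg/h

(a) 3150 mg; (b) 41.3 mg/h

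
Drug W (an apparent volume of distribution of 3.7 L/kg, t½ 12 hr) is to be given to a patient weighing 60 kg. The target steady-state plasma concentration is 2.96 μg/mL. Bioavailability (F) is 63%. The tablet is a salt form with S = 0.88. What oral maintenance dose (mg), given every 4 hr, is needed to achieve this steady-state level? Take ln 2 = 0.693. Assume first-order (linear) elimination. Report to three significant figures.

Vd = 3.7 L/kg × 60 kg = 222.0 L
CL = 0.693 × Vd / t½ = 0.693 × 222.0 / 12 = 12.82 L/h
D = CL × Css × τ / F / S = 12.82 × 2.96 × 4 / 0.63 / 0.88 = 273.8 mg

274 mg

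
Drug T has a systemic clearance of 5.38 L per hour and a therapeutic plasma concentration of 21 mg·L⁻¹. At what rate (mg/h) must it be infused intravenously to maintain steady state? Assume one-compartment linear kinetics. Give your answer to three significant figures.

113 mg/h

At steady state, infusion rate equals elimination rate: rate in = CL × Css.
Rate = CL × Css = 5.380 × 21 = 113.0 mg/h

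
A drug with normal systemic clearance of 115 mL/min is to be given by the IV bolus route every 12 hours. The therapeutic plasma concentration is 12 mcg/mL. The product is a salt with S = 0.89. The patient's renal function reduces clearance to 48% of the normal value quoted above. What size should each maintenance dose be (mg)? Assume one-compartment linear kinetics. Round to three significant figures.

Convert clearance: 115 mL/min × 60 min/h ÷ 1000 mL/L = 6.900 L/h
Patient clearance = 0.48 × 6.900 = 3.312 L/h
At steady state, dose per interval replaces the amount cleared in that interval: S·D/τ = CL·Css.
D = CL × Css × τ / S = 3.312 × 12 × 12 / 0.89 = 535.9 mg

536 mg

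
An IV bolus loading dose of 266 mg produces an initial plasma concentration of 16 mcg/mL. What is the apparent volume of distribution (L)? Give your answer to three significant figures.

16.6 L

Immediately after an IV bolus, C₀ = Dose / Vd, so Vd = Dose / C₀.
Vd = 266 / 16 = 16.63 L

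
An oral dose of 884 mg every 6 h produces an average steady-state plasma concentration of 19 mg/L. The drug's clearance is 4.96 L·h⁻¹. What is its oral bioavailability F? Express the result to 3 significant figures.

0.640

F·D/τ = CL·Css at steady state → F = CL·Css·τ / D.
F = 4.96 × 19 × 6 / 884 = 0.640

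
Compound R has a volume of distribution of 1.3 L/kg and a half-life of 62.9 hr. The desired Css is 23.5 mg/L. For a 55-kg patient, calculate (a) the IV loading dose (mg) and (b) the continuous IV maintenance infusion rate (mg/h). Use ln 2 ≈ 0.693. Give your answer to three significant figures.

(a) 1680 mg; (b) 18.5 mg/h

Total Vd = 1.3 × 55 = 71.50 L
LD = Vd × C = 71.50 × 23.5 = 1680 mg
CL = 0.693 × Vd / t½ = 0.693 × 71.50 / 62.9 = 0.7878 L/h
Infusion rate = CL × Css = 0.7878 × 23.5 = 18.51 mg/h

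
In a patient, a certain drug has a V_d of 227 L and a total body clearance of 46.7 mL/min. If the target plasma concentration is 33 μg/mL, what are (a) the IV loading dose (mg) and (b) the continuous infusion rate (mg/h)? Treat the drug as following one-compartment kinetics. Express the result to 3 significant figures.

(a) 7490 mg; (b) 92.5 mg/h

LD = Vd · C_target = 227.0 × 33 = 7491 mg
CL = 46.7 mL/min × 60/1000 = 2.802 L/h
Maintenance infusion rate = CL × Css = 2.802 × 33 = 92.47 mg/h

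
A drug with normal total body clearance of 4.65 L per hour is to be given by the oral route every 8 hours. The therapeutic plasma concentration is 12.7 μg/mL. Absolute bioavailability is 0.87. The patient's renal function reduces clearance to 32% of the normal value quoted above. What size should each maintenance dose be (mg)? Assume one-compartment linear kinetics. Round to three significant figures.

174 mg

Patient clearance = 0.32 × 4.650 = 1.488 L/h
D = CL × Css × τ / F = 1.488 × 12.7 × 8 / 0.87 = 173.8 mg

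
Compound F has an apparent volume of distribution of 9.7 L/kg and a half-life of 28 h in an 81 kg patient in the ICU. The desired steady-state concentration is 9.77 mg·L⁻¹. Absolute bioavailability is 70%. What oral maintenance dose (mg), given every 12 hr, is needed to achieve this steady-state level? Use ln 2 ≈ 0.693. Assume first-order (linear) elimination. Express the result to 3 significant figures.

Vd = 9.7 L/kg × 81 kg = 785.7 L
CL = ln 2 · Vd / t½ = 0.693 × 785.7 / 28 = 19.45 L/h
D = CL × Css × τ / F = 19.45 × 9.77 × 12 / 0.7 = 3258 mg

3260 mg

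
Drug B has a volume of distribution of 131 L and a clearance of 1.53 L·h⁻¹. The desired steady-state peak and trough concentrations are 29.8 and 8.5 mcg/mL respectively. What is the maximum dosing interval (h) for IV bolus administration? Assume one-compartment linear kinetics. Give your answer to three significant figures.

k = CL / Vd = 1.530 / 131.0 = 0.01168 h⁻¹
Between IV bolus doses, concentration decays as C = C₀·e^(−kτ), so C_peak/C_trough = e^(kτ).
τ_max = ln(C_peak/C_trough) / k = ln(29.8/8.5) / 0.01168 = 1.254 / 0.01168 = 107.4 h

107 h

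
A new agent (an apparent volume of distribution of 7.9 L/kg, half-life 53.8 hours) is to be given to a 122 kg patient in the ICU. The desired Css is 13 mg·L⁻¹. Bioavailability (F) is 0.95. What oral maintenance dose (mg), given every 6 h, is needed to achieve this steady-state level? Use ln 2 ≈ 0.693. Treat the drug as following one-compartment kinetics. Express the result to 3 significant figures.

Total Vd = 7.9 × 122 = 963.8 L
k = 0.693/53.8 = 0.01288 h⁻¹, so CL = k·Vd = 0.01288 × 963.8 = 12.41 L/h
D = CL × Css × τ / F = 12.41 × 13 × 6 / 0.95 = 1019 mg

1020 mg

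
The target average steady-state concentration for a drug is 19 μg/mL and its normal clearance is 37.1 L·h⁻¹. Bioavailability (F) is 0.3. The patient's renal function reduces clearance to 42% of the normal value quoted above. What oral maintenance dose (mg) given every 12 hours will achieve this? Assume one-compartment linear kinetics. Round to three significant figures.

11800 mg

Patient clearance = 0.42 × 37.10 = 15.58 L/h
D = CL × Css × τ / F = 15.58 × 19 × 12 / 0.3 = 11840 mg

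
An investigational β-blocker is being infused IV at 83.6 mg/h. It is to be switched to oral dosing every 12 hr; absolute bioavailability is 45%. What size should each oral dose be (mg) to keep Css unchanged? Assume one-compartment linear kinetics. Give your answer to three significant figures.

To maintain the same Css, the systemic dosing rate must be unchanged: F·D/τ = infusion rate.
D = rate × τ / F = 83.6 × 12 / 0.45 = 2229 mg

2230 mg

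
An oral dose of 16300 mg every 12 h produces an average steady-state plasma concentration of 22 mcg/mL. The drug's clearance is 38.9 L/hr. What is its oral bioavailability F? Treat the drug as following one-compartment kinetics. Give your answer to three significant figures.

0.630

F·D/τ = CL·Css at steady state → F = CL·Css·τ / D.
F = 38.9 × 22 × 12 / 16300 = 0.630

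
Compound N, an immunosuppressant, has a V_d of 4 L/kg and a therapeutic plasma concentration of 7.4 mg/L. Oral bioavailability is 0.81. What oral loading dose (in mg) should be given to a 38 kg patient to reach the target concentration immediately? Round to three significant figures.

Vd = 4 L/kg × 38 kg = 152.0 L
The loading dose fills Vd to the target concentration.
LD = Vd × C / F = 152.0 × 7.400 / 0.81 = 1389 mg

1390 mg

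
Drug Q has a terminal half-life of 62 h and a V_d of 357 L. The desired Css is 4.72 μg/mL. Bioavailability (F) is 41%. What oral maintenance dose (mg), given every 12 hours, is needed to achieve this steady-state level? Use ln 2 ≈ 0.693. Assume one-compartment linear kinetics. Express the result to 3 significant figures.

CL = 0.693 × Vd / t½ = 0.693 × 357.0 / 62 = 3.990 L/h
D = CL × Css × τ / F = 3.990 × 4.72 × 12 / 0.41 = 551.2 mg

551 mg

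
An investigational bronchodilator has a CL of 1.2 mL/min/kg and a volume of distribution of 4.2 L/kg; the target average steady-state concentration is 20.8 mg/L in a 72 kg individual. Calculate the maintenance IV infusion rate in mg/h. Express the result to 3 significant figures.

108 mg/h

CL = 1.2 mL/min/kg × 72 kg = 86.40 mL/min = 86.40 × 60/1000 = 5.184 L/h
R₀ = 5.184 × 20.8 = 107.8 mg/h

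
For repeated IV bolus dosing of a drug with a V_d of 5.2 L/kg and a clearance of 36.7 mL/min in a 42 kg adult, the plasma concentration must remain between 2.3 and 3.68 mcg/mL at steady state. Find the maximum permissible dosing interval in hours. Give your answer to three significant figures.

Vd = 5.2 L/kg × 42 kg = 218.4 L
CL = 36.7 mL/min × 60/1000 = 2.202 L/h
k = CL / Vd = 2.202 / 218.4 = 0.01008 h⁻¹
Between IV bolus doses, concentration decays as C = C₀·e^(−kτ), so C_peak/C_trough = e^(kτ).
τ_max = ln(C_peak/C_trough) / k = ln(3.68/2.3) / 0.01008 = 0.4700 / 0.01008 = 46.63 h

46.6 h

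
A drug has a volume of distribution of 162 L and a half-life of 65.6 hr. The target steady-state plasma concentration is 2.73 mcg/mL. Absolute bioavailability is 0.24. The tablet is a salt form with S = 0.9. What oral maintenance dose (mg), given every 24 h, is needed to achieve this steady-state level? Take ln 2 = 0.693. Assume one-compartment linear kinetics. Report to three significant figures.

CL = ln 2 · Vd / t½ = 0.693 × 162.0 / 65.6 = 1.711 L/h
D = CL × Css × τ / F / S = 1.711 × 2.73 × 24 / 0.24 / 0.9 = 519.0 mg

519 mg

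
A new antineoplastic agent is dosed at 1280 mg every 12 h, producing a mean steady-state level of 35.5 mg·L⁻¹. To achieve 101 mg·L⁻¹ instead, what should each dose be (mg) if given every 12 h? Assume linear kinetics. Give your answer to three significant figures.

For first-order elimination, Css ∝ F·D/(CL·τ); F and CL are unchanged, so Css ∝ D/τ.
D₂ = D₁ × (Css,target / Css,current) = 1280 × 101/35.5 = 3642 mg

3640 mg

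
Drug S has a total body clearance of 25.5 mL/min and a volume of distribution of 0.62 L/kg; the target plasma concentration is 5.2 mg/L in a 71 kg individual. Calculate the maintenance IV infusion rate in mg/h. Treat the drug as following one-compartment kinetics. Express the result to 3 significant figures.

CL = 25.5 mL/min × 60/1000 = 1.530 L/h
Vd does not affect the maintenance rate; only clearance governs steady-state input.
Rate = CL × Css = 1.530 × 5.2 = 7.956 mg/h

7.96 mg/h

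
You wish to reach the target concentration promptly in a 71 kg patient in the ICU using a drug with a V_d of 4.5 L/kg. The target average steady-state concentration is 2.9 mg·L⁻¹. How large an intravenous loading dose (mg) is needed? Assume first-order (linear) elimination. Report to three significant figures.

Total Vd = 4.5 × 71 = 319.5 L
The loading dose fills Vd to the target concentration.
LD = Vd × C = 319.5 × 2.900 = 926.6 mg

927 mg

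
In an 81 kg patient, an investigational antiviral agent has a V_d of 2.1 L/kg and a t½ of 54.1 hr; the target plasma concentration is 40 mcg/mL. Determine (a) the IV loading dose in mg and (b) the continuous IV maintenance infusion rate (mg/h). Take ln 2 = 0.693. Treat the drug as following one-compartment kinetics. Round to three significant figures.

(a) 6800 mg; (b) 87.2 mg/h

Vd(total) = 81 kg × 2.1 L/kg = 170.1 L
LD = Vd × C = 170.1 × 40 = 6804 mg
CL = 0.693 × Vd / t½ = 0.693 × 170.1 / 54.1 = 2.179 L/h
Infusion rate = CL × Css = 2.179 × 40 = 87.16 mg/h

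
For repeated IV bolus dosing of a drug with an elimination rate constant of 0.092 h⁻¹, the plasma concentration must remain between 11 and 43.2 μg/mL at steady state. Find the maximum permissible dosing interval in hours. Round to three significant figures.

14.9 h

Between IV bolus doses, concentration decays as C = C₀·e^(−kτ), so C_peak/C_trough = e^(kτ).
τ_max = ln(C_peak/C_trough) / k = ln(43.2/11) / 0.09200 = 1.368 / 0.09200 = 14.87 h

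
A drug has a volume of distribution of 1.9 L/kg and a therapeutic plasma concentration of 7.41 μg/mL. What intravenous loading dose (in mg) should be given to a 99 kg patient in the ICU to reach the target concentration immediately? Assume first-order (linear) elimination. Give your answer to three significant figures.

Vd = 1.9 L/kg × 99 kg = 188.1 L
LD = Vd × C = 188.1 × 7.410 = 1394 mg

1390 mg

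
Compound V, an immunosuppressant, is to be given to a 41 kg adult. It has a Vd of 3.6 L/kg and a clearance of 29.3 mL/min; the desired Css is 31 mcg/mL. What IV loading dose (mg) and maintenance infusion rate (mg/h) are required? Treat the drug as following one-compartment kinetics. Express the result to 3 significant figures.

(a) 4580 mg; (b) 54.5 mg/h

Vd(total) = 41 kg × 3.6 L/kg = 147.6 L
Loading: fill Vd to C_target → 147.6 L × 31 mg/L = 4576 mg
Convert clearance: 29.3 mL/min × 60 min/h ÷ 1000 mL/L = 1.758 L/h
Maintenance infusion rate = CL × Css = 1.758 × 31 = 54.50 mg/h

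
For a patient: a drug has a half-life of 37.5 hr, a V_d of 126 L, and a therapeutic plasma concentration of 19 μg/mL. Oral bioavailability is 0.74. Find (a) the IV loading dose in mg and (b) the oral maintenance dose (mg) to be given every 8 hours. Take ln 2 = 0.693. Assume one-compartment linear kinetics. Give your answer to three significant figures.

(a) 2390 mg; (b) 478 mg

LD = Vd × C = 126.0 × 19 = 2394 mg
CL = 0.693 × Vd / t½ = 0.693 × 126.0 / 37.5 = 2.328 L/h
D = CL × Css × τ / F = 2.328 × 19 × 8 / 0.74 = 478.2 mg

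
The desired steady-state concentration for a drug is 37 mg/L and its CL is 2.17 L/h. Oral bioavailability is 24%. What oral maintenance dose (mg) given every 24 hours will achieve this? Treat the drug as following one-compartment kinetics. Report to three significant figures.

D = CL × Css × τ / F = 2.170 × 37 × 24 / 0.24 = 8029 mg

8030 mg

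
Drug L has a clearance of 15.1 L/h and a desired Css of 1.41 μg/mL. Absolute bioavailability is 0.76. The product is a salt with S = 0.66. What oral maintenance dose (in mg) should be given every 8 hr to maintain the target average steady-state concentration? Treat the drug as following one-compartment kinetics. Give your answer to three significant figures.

340 mg

D = CL × Css × τ / F / S = 15.10 × 1.41 × 8 / 0.76 / 0.66 = 339.6 mg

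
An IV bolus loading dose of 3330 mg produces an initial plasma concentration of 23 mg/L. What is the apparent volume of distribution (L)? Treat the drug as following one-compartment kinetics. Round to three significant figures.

145 L

Immediately after an IV bolus, C₀ = Dose / Vd, so Vd = Dose / C₀.
Vd = 3330 / 23 = 144.8 L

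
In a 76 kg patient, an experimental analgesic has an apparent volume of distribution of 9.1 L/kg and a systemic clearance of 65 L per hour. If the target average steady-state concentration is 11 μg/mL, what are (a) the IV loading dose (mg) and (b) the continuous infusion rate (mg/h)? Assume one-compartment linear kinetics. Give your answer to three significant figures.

(a) 7610 mg; (b) 715 mg/h

Total Vd = 9.1 × 76 = 691.6 L
Loading dose = Vd × C = 691.6 × 11 = 7608 mg
Maintenance infusion rate = CL × Css = 65.00 × 11 = 715.0 mg/h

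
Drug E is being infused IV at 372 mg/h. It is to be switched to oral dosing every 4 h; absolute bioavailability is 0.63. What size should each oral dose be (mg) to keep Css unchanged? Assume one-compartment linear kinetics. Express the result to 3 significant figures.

To maintain the same Css, the systemic dosing rate must be unchanged: F·D/τ = infusion rate.
D = rate × τ / F = 372 × 4 / 0.63 = 2362 mg

2360 mg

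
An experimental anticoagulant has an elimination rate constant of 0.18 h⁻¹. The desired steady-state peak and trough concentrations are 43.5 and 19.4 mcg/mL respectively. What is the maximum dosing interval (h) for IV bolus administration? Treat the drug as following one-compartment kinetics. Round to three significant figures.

4.49 h

Between IV bolus doses, concentration decays as C = C₀·e^(−kτ), so C_peak/C_trough = e^(kτ).
τ_max = ln(C_peak/C_trough) / k = ln(43.5/19.4) / 0.1800 = 0.8075 / 0.1800 = 4.486 h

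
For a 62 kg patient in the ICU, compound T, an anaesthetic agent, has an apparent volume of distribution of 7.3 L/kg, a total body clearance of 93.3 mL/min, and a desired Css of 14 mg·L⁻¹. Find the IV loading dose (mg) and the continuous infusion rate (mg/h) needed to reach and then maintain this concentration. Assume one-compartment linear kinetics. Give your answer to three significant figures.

(a) 6340 mg; (b) 78.4 mg/h

Vd(total) = 62 kg × 7.3 L/kg = 452.6 L
LD = Vd · C_target = 452.6 × 14 = 6336 mg
CL = 93.3 mL/min × 60/1000 = 5.598 L/h
Infusion rate = 5.598 L/h × 14 mg/L = 78.37 mg/h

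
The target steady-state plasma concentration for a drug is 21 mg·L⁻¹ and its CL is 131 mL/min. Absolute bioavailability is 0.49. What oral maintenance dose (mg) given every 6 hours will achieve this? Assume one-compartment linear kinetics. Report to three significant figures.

2020 mg

CL = 131 mL/min × 60/1000 = 7.860 L/h
D = CL × Css × τ / F = 7.860 × 21 × 6 / 0.49 = 2021 mg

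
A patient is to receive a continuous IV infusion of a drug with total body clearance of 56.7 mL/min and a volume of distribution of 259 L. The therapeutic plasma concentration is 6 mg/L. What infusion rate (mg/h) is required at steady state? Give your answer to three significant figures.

Convert clearance: 56.7 mL/min × 60 min/h ÷ 1000 mL/L = 3.402 L/h
Infusion rate = CL · Css = 3.402 L/h × 6 mg/L = 20.41 mg/h

20.4 mg/h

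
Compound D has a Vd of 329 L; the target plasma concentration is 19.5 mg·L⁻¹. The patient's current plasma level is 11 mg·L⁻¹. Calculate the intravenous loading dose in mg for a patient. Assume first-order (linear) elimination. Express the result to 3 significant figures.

2800 mg

The loading dose fills Vd to the target concentration.
Concentration deficit ΔC = 19.5 − 11 = 8.500 mg/L
LD = Vd × ΔC = 329.0 × 8.500 = 2797 mg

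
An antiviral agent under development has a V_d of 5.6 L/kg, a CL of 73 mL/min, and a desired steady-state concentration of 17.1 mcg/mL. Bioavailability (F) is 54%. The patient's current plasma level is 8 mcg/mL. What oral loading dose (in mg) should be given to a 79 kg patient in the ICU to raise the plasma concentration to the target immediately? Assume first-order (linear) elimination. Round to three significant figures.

Total Vd = 5.6 × 79 = 442.4 L
Concentration deficit ΔC = 17.1 − 8 = 9.100 mg/L
LD = Vd × ΔC / F = 442.4 × 9.100 / 0.54 = 7455 mg

7460 mg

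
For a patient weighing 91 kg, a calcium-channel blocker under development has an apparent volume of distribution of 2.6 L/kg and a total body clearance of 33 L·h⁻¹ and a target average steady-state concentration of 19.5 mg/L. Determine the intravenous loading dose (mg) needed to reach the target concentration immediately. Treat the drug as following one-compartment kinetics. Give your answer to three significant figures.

4610 mg

Vd(total) = 91 kg × 2.6 L/kg = 236.6 L
LD = Vd × C = 236.6 × 19.50 = 4614 mg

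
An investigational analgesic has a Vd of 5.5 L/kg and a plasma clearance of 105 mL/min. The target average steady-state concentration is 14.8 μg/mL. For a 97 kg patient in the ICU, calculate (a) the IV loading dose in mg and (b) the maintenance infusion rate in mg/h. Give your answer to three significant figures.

Vd(total) = 97 kg × 5.5 L/kg = 533.5 L
Loading dose = Vd × C = 533.5 × 14.8 = 7896 mg
Convert clearance: 105 mL/min × 60 min/h ÷ 1000 mL/L = 6.300 L/h
Maintenance: replace elimination → rate = CL × Css = 6.300 × 14.8 = 93.24 mg/h

(a) 7900 mg; (b) 93.2 mg/h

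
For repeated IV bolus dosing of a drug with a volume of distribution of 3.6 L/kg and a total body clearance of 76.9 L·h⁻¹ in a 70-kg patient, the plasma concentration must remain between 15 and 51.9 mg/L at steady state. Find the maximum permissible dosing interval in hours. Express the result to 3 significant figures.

4.07 h

Vd = 3.6 L/kg × 70 kg = 252.0 L
k = CL / Vd = 76.90 / 252.0 = 0.3052 h⁻¹
Between IV bolus doses, concentration decays as C = C₀·e^(−kτ), so C_peak/C_trough = e^(kτ).
τ_max = ln(C_peak/C_trough) / k = ln(51.9/15) / 0.3052 = 1.241 / 0.3052 = 4.066 h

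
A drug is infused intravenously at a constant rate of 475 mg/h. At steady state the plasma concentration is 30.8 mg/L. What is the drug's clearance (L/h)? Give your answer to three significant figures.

At steady state, infusion rate = CL × Css, so CL = rate / Css.
CL = 475 / 30.8 = 15.42 L/h

15.4 L/h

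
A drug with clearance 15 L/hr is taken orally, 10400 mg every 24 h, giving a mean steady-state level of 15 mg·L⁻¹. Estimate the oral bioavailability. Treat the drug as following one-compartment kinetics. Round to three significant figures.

F·D/τ = CL·Css at steady state → F = CL·Css·τ / D.
F = 15 × 15 × 24 / 10400 = 0.519

0.519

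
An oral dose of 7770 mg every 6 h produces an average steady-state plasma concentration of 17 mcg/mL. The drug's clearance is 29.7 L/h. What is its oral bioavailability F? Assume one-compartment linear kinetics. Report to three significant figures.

F·D/τ = CL·Css at steady state → F = CL·Css·τ / D.
F = 29.7 × 17 × 6 / 7770 = 0.390

0.390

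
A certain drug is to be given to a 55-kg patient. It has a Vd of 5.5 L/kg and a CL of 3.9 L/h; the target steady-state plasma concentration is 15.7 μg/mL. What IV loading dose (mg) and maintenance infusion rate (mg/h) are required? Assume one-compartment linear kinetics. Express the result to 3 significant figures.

(a) 4750 mg; (b) 61.2 mg/h

Total Vd = 5.5 × 55 = 302.5 L
Loading: fill Vd to C_target → 302.5 L × 15.7 mg/L = 4749 mg
Infusion rate = 3.900 L/h × 15.7 mg/L = 61.23 mg/h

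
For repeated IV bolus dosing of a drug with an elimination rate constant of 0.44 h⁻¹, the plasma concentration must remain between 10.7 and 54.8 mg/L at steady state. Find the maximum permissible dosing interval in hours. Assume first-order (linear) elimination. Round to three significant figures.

3.71 h

Between IV bolus doses, concentration decays as C = C₀·e^(−kτ), so C_peak/C_trough = e^(kτ).
τ_max = ln(C_peak/C_trough) / k = ln(54.8/10.7) / 0.4400 = 1.633 / 0.4400 = 3.711 h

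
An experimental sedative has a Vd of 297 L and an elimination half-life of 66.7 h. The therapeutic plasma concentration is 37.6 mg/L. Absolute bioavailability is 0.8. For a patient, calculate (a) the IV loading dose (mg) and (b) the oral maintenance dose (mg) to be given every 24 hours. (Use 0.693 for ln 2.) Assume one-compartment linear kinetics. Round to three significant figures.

(a) 11200 mg; (b) 3480 mg

LD = Vd × C = 297.0 × 37.6 = 11170 mg
CL = 0.693 × Vd / t½ = 0.693 × 297.0 / 66.7 = 3.086 L/h
D = CL × Css × τ / F = 3.086 × 37.6 × 24 / 0.8 = 3481 mg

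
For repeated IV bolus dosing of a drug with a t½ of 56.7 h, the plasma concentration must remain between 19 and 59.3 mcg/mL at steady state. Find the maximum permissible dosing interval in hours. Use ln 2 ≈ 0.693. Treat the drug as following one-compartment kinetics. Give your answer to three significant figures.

93.1 h

k = 0.693 / t½ = 0.693 / 56.7 = 0.01222 h⁻¹
Between IV bolus doses, concentration decays as C = C₀·e^(−kτ), so C_peak/C_trough = e^(kτ).
τ_max = ln(C_peak/C_trough) / k = ln(59.3/19) / 0.01222 = 1.138 / 0.01222 = 93.13 h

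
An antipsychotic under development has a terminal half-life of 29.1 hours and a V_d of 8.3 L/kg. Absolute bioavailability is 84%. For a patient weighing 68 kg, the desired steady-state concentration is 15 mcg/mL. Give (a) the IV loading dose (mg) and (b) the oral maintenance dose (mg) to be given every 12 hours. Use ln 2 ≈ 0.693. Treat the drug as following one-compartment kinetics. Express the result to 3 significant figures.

Total Vd = 8.3 × 68 = 564.4 L
LD = Vd × C = 564.4 × 15 = 8466 mg
CL = 0.693 × Vd / t½ = 0.693 × 564.4 / 29.1 = 13.44 L/h
D = CL × Css × τ / F = 13.44 × 15 × 12 / 0.84 = 2880 mg

(a) 8470 mg; (b) 2880 mg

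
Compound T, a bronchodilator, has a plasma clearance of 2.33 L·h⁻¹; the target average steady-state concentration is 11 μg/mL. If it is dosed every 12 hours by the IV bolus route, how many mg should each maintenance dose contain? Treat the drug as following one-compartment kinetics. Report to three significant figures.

308 mg

D = CL × Css × τ = 2.330 × 11 × 12 = 307.6 mg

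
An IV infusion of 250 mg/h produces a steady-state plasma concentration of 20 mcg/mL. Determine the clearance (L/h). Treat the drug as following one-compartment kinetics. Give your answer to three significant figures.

At steady state, infusion rate = CL × Css, so CL = rate / Css.
CL = 250 / 20 = 12.50 L/h

12.5 L/h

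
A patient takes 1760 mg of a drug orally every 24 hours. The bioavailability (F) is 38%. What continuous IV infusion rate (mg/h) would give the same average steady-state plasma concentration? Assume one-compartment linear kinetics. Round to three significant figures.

Equivalent systemic input: infusion rate = F·D/τ.
Rate = 0.38 × 1760 / 24 = 27.87 mg/h

27.9 mg/h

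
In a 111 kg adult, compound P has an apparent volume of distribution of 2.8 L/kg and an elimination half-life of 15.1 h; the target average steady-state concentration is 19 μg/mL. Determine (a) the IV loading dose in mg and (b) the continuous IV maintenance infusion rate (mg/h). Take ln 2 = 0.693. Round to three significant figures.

(a) 5910 mg; (b) 271 mg/h

Total Vd = 2.8 × 111 = 310.8 L
LD = Vd × C = 310.8 × 19 = 5905 mg
CL = 0.693 × Vd / t½ = 0.693 × 310.8 / 15.1 = 14.26 L/h
Infusion rate = CL × Css = 14.26 × 19 = 270.9 mg/h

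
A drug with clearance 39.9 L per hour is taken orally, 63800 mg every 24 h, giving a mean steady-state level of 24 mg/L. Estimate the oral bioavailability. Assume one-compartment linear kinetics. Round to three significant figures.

F·D/τ = CL·Css at steady state → F = CL·Css·τ / D.
F = 39.9 × 24 × 24 / 63800 = 0.360

0.360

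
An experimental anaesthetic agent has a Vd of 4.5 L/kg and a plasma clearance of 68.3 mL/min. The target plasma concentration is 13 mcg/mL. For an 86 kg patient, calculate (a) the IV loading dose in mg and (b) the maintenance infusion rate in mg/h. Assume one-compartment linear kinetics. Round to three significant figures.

Vd(total) = 86 kg × 4.5 L/kg = 387.0 L
Loading dose = Vd × C = 387.0 × 13 = 5031 mg
CL = 68.3 mL/min = 68.3 × 0.06 = 4.098 L/h
Maintenance infusion rate = CL × Css = 4.098 × 13 = 53.27 mg/h

(a) 5030 mg; (b) 53.3 mg/h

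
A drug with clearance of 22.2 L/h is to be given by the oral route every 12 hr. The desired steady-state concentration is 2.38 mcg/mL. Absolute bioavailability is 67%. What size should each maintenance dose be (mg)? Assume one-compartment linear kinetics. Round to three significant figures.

D = CL × Css × τ / F = 22.20 × 2.38 × 12 / 0.67 = 946.3 mg

946 mg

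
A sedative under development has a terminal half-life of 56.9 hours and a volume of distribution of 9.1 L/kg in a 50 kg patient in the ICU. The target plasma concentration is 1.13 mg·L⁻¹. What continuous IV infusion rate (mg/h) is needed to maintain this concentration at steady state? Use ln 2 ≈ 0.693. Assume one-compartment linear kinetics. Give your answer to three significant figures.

Vd(total) = 50 kg × 9.1 L/kg = 455.0 L
CL = 0.693 × Vd / t½ = 0.693 × 455.0 / 56.9 = 5.542 L/h
Infusion rate = CL × Css = 5.542 × 1.13 = 6.262 mg/h

6.26 mg/h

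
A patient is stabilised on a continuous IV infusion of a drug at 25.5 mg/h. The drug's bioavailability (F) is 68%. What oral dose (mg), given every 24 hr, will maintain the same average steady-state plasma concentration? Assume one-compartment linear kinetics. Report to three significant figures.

900 mg

To maintain the same Css, the systemic dosing rate must be unchanged: F·D/τ = infusion rate.
D = rate × τ / F = 25.5 × 24 / 0.68 = 900.0 mg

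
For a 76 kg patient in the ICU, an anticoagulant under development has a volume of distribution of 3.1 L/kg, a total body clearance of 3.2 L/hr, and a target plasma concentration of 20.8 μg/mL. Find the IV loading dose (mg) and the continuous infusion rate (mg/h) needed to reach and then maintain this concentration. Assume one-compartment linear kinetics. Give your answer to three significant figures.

Vd = 3.1 L/kg × 76 kg = 235.6 L
LD = Vd · C_target = 235.6 × 20.8 = 4900 mg
Maintenance: replace elimination → rate = CL × Css = 3.200 × 20.8 = 66.56 mg/h

(a) 4900 mg; (b) 66.6 mg/h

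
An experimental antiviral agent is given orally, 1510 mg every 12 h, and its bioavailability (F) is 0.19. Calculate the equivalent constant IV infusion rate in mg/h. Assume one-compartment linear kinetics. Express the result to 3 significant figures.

Equivalent systemic input: infusion rate = F·D/τ.
Rate = 0.19 × 1510 / 12 = 23.91 mg/h

23.9 mg/h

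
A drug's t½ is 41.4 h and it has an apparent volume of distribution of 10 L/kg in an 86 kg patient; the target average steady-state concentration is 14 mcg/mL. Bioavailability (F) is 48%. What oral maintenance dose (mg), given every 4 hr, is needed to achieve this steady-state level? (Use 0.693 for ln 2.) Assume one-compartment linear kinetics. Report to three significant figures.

1680 mg

Vd = 10 L/kg × 86 kg = 860.0 L
k = 0.693/41.4 = 0.01674 h⁻¹, so CL = k·Vd = 0.01674 × 860.0 = 14.40 L/h
D = CL × Css × τ / F = 14.40 × 14 × 4 / 0.48 = 1680 mg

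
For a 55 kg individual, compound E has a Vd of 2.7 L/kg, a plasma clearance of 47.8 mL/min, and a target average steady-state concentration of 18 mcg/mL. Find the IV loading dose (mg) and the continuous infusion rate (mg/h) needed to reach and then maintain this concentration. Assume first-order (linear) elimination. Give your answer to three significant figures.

Vd = 2.7 L/kg × 55 kg = 148.5 L
Loading: fill Vd to C_target → 148.5 L × 18 mg/L = 2673 mg
CL = 47.8 mL/min = 47.8 × 0.06 = 2.868 L/h
Maintenance: replace elimination → rate = CL × Css = 2.868 × 18 = 51.62 mg/h

(a) 2670 mg; (b) 51.6 mg/h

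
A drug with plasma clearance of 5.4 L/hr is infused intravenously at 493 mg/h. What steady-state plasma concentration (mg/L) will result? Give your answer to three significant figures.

91.3 mg/L

Css = rate / CL = 493 / 5.400 = 91.30 mg/L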